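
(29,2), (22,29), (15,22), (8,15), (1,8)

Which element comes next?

First coordinate: −7 each step, so 29, 22, 15, 8, 1 → -6.
Second coordinate — always the previous value of the first coordinate: 2, 29, 22, 15, 8 → 1.
Combining the parts gives (-6,1).

(-6,1)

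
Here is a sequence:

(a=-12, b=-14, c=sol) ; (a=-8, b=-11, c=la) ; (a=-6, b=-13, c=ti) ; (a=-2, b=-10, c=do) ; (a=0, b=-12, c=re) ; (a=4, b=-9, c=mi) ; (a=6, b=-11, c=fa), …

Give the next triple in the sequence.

(a=10, b=-8, c=sol)

A: alternating steps +4, +2, +4, +2, …, so -12, -8, -6, -2, 0, 4, 6 → 10.
B goes -14, -11, -13, -10, -12, -9, -11 → -8 (alternating steps +3, −2, +3, −2, …).
C: runs through the solfège scale do→ti; sol, la, ti, do, re, mi, fa → sol.
Combining the parts gives (a=10, b=-8, c=sol).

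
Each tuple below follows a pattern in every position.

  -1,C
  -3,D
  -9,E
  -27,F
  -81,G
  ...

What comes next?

First coordinate goes -1, -3, -9, -27, -81 → -243 (×3 each step).
Letter: C, D, E, F, G → H (letters move forward 1 place in the alphabet).
Putting it together: -243,H.

-243,H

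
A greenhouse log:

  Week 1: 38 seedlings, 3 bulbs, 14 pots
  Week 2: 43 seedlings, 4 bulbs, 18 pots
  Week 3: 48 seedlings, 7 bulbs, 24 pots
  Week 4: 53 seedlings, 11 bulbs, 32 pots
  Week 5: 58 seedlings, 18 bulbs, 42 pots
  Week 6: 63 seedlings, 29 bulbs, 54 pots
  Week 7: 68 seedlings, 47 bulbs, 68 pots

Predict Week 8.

73 seedlings, 76 bulbs, 84 pots

Seedlings: +5 each step; 38, 43, 48, 53, 58, 63, 68 → 73.
Bulbs: 3, 4, 7, 11, 18, 29, 47 → 76 (each term is the sum of the two before it).
Pots goes 14, 18, 24, 32, 42, 54, 68 → 84 (differences are 4, 6, 8, … (increasing by 2 each time)).
Combining the parts gives 73 seedlings, 76 bulbs, 84 pots.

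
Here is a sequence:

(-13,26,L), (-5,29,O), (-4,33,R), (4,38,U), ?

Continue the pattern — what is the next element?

(5,44,X)

First slot goes -13, -5, -4, 4 → 5 (alternating steps +8, +1, +8, +1, …).
Second slot: differences are 3, 4, 5, … (increasing by 1 each time), so 26, 29, 33, 38 → 44.
Letter: L, O, R, U → X (letters move forward 3 places in the alphabet).
So the next element is (5,44,X).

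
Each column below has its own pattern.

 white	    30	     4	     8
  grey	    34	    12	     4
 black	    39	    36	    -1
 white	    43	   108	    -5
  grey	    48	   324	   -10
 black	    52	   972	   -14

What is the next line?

For the shade, repeats white → grey → black: white, grey, black, white, grey, black → white.
Second component: alternating steps +4, +5, +4, +5, …; 30, 34, 39, 43, 48, 52 → 57.
For the third component, ×3 each step: 4, 12, 36, 108, 324, 972 → 2916.
Fourth component: 8, 4, -1, -5, -10, -14 → -19 (together with the second component always sums to 38).
Combining the parts gives white  57  2916  -19.

white  57  2916  -19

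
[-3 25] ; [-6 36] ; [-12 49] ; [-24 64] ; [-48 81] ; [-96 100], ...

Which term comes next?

First value goes -3, -6, -12, -24, -48, -96 → -192 (×2 each step).
Second value goes 25, 36, 49, 64, 81, 100 → 121 (perfect squares: 5², 6², 7², …).
Combining the parts gives [-192 121].

[-192 121]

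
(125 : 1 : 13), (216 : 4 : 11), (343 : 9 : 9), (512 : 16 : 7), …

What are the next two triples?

First slot: perfect cubes: 5³, 6³, 7³, …, so 125, 216, 343, 512 → 729 → 1000.
Second slot: 1, 4, 9, 16 → 25 → 36 (perfect squares: 1², 2², 3², …).
Third slot: 13, 11, 9, 7 → 5 → 3 (−2 each step).
Putting the parts together: (729 : 25 : 5) and then (1000 : 36 : 3).

(729 : 25 : 5), (1000 : 36 : 3)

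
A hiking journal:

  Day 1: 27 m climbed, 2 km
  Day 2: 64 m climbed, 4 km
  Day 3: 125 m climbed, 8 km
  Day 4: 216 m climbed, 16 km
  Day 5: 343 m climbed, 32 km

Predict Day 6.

M climbed: perfect cubes: 3³, 4³, 5³, …, so 27, 64, 125, 216, 343 → 512.
For the km, ×2 each step: 2, 4, 8, 16, 32 → 64.
Putting it together: 512 m climbed, 64 km.

512 m climbed, 64 km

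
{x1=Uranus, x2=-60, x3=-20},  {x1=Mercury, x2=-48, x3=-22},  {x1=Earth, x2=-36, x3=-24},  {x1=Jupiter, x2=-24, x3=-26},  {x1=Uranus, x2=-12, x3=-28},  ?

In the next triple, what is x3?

-30

X3: −2 each step, so -20, -22, -24, -26, -28 → -30.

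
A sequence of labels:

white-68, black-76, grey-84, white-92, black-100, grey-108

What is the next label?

white-116

Shade goes white, black, grey, white, black, grey → white (repeats white → black → grey).
Second component goes 68, 76, 84, 92, 100, 108 → 116 (+8 each step).
Putting it together: white-116.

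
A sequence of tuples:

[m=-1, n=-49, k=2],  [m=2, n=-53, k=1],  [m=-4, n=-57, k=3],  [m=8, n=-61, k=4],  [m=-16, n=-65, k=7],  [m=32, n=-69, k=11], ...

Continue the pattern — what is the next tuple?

[m=-64, n=-73, k=18]

For the m, ×(-2) each step: -1, 2, -4, 8, -16, 32 → -64.
N goes -49, -53, -57, -61, -65, -69 → -73 (−4 each step).
K: each term is the sum of the two before it; 2, 1, 3, 4, 7, 11 → 18.
Putting it together: [m=-64, n=-73, k=18].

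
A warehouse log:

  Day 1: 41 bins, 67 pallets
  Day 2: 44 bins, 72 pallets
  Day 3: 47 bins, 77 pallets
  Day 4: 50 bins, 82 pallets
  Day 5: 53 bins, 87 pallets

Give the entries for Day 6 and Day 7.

56 bins, 92 pallets; 59 bins, 97 pallets

Bins: +3 each step, so 41, 44, 47, 50, 53 → 56 → 59.
Pallets: +5 each step; 67, 72, 77, 82, 87 → 92 → 97.
Putting the parts together: 56 bins, 92 pallets and then 59 bins, 97 pallets.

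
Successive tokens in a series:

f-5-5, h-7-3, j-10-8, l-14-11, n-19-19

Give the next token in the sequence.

p-25-30

Letter goes f, h, j, l, n → p (letters move forward 2 places in the alphabet).
Second component: differences are 2, 3, 4, … (increasing by 1 each time); 5, 7, 10, 14, 19 → 25.
Third component: each term is the sum of the two before it; 5, 3, 8, 11, 19 → 30.
So the next token is p-25-30.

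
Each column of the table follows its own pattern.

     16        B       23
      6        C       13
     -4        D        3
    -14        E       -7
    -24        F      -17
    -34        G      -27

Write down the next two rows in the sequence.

-44  H  -37; -54  I  -47

First component — −10 each step: 16, 6, -4, -14, -24, -34 → -44 → -54.
Letter goes B, C, D, E, F, G → H → I (letters move forward 1 place in the alphabet).
Third component: always 7 more than the first component; 23, 13, 3, -7, -17, -27 → -37 → -47.
Putting the parts together: -44  H  -37 and then -54  I  -47.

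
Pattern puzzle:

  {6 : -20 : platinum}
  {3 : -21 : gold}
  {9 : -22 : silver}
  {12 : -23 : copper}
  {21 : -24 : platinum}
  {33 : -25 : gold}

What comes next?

{54 : -26 : silver}

First part: each term is the sum of the two before it, so 6, 3, 9, 12, 21, 33 → 54.
Second part — −1 each step: -20, -21, -22, -23, -24, -25 → -26.
For the metal, repeats platinum → gold → silver → copper: platinum, gold, silver, copper, platinum, gold → silver.
So the next triple is {54 : -26 : silver}.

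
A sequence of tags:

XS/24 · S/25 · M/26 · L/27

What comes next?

Size: runs through clothing sizes XS→XL, so XS, S, M, L → XL.
Second component — +1 each step: 24, 25, 26, 27 → 28.
So the next tag is XL/28.

XL/28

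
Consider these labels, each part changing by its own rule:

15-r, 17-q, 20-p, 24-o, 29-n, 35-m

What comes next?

42-l

First component — differences are 2, 3, 4, … (increasing by 1 each time): 15, 17, 20, 24, 29, 35 → 42.
Letter: letters move back 1 place in the alphabet; r, q, p, o, n, m → l.
Putting it together: 42-l.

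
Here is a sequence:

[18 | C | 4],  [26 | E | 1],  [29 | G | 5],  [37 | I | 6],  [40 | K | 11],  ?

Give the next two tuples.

[48 | M | 17], [51 | O | 28]

First component — alternating steps +8, +3, +8, +3, …: 18, 26, 29, 37, 40 → 48 → 51.
Letter: letters move forward 2 places in the alphabet, so C, E, G, I, K → M → O.
Third component: 4, 1, 5, 6, 11 → 17 → 28 (each term is the sum of the two before it).
So the next two tuples are [48 | M | 17] and [51 | O | 28].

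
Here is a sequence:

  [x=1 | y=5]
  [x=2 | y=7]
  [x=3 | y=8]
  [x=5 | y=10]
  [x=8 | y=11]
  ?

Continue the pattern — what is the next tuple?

[x=13 | y=13]

X goes 1, 2, 3, 5, 8 → 13 (each term is the sum of the two before it).
Y: 5, 7, 8, 10, 11 → 13 (alternating steps +2, +1, +2, +1, …).
Combining the parts gives [x=13 | y=13].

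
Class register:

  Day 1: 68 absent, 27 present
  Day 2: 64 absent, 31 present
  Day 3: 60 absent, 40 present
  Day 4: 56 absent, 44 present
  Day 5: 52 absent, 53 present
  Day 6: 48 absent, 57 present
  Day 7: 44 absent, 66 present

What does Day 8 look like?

40 absent, 70 present

Absent goes 68, 64, 60, 56, 52, 48, 44 → 40 (−4 each step).
Present: 27, 31, 40, 44, 53, 57, 66 → 70 (alternating steps +4, +9, +4, +9, …).
Combining the parts gives 40 absent, 70 present.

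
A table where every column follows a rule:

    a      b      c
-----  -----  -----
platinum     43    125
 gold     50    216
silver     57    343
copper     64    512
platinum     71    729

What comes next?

gold  78  1000

Column a: repeats platinum → gold → silver → copper; platinum, gold, silver, copper, platinum → gold.
Column b: 43, 50, 57, 64, 71 → 78 (+7 each step).
For the column c, perfect cubes: 5³, 6³, 7³, …: 125, 216, 343, 512, 729 → 1000.
So the next row is gold  78  1000.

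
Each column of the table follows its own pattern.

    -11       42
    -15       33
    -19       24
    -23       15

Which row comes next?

First component: -11, -15, -19, -23 → -27 (−4 each step).
Second component — −9 each step: 42, 33, 24, 15 → 6.
Putting it together: -27  6.

-27  6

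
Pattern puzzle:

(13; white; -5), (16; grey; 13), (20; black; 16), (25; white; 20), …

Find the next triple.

First entry: differences are 3, 4, 5, … (increasing by 1 each time), so 13, 16, 20, 25 → 31.
Shade: repeats white → grey → black; white, grey, black, white → grey.
Third entry: -5, 13, 16, 20 → 25 (always the previous value of the first entry).
Combining the parts gives (31; grey; 25).

(31; grey; 25)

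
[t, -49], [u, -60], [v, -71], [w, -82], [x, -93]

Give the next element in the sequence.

[y, -104]

Letter: t, u, v, w, x → y (letters move forward 1 place in the alphabet).
Second part — −11 each step: -49, -60, -71, -82, -93 → -104.
Putting it together: [y, -104].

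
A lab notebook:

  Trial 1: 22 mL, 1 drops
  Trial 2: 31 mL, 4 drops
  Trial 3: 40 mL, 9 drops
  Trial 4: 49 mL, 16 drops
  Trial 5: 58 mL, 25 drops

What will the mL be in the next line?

ML — +9 each step: 22, 31, 40, 49, 58 → 67.
Drops: 1, 4, 9, 16, 25 → 36 (perfect squares: 1², 2², 3², …).

67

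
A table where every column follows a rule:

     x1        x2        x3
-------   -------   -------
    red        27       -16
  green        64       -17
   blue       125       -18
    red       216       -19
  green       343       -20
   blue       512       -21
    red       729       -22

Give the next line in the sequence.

green  1000  -23

Column x1: red, green, blue, red, green, blue, red → green (repeats red → green → blue).
Column x2: perfect cubes: 3³, 4³, 5³, …; 27, 64, 125, 216, 343, 512, 729 → 1000.
Column x3 goes -16, -17, -18, -19, -20, -21, -22 → -23 (−1 each step).
Combining the parts gives green  1000  -23.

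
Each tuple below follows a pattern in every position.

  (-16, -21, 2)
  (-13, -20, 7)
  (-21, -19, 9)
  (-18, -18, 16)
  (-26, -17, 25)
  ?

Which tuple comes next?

(-23, -16, 41)

First part goes -16, -13, -21, -18, -26 → -23 (alternating steps +3, −8, +3, −8, …).
Second part: -21, -20, -19, -18, -17 → -16 (+1 each step).
Third part: each term is the sum of the two before it, so 2, 7, 9, 16, 25 → 41.
So the next tuple is (-23, -16, 41).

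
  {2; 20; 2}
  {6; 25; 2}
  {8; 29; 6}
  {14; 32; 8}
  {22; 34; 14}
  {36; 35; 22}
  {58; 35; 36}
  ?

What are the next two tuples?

For the first slot, each term is the sum of the two before it: 2, 6, 8, 14, 22, 36, 58 → 94 → 152.
Second slot: differences are 5, 4, 3, … (decreasing by 1 each time); 20, 25, 29, 32, 34, 35, 35 → 34 → 32.
Third slot goes 2, 2, 6, 8, 14, 22, 36 → 58 → 94 (always the previous value of the first slot).
So the next two tuples are {94; 34; 58} and {152; 32; 94}.

{94; 34; 58}, {152; 32; 94}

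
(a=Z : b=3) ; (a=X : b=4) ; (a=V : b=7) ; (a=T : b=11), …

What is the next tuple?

(a=R : b=18)

A: letters move back 2 places in the alphabet; Z, X, V, T → R.
B: each term is the sum of the two before it, so 3, 4, 7, 11 → 18.
Putting it together: (a=R : b=18).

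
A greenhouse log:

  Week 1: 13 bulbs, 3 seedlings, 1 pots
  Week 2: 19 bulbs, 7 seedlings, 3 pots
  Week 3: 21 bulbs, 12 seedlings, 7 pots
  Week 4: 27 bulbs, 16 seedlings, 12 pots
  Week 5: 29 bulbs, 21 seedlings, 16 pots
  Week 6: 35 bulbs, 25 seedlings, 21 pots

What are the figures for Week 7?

Bulbs: alternating steps +6, +2, +6, +2, …, so 13, 19, 21, 27, 29, 35 → 37.
Seedlings goes 3, 7, 12, 16, 21, 25 → 30 (alternating steps +4, +5, +4, +5, …).
Pots — always the previous value of the seedlings: 1, 3, 7, 12, 16, 21 → 25.
Combining the parts gives 37 bulbs, 30 seedlings, 25 pots.

37 bulbs, 30 seedlings, 25 pots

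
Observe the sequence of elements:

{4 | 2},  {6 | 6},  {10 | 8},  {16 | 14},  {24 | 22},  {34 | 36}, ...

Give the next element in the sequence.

First part: 4, 6, 10, 16, 24, 34 → 46 (differences are 2, 4, 6, … (increasing by 2 each time)).
For the second part, each term is the sum of the two before it: 2, 6, 8, 14, 22, 36 → 58.
Putting it together: {46 | 58}.

{46 | 58}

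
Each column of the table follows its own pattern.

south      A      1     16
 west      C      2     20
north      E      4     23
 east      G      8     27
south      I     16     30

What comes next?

Direction: repeats south → west → north → east, so south, west, north, east, south → west.
Letter: A, C, E, G, I → K (letters move forward 2 places in the alphabet).
Third component — ×2 each step: 1, 2, 4, 8, 16 → 32.
Fourth component: alternating steps +4, +3, +4, +3, …; 16, 20, 23, 27, 30 → 34.
So the next row is west  K  32  34.

west  K  32  34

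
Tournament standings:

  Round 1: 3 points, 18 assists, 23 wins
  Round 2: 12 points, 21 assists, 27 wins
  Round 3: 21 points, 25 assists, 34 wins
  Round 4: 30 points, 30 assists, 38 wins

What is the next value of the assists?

36

Points: +9 each step, so 3, 12, 21, 30 → 39.
Assists: differences are 3, 4, 5, … (increasing by 1 each time); 18, 21, 25, 30 → 36.
Wins — alternating steps +4, +7, +4, +7, …: 23, 27, 34, 38 → 45.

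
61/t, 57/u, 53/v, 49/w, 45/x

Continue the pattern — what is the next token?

41/y

First component goes 61, 57, 53, 49, 45 → 41 (−4 each step).
Letter goes t, u, v, w, x → y (letters move forward 1 place in the alphabet).
So the next token is 41/y.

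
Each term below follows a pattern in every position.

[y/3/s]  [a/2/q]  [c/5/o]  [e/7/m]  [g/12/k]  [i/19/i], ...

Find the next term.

First letter: letters move forward 2 places in the alphabet, wrapping Z→A, so y, a, c, e, g, i → k.
Second slot: each term is the sum of the two before it; 3, 2, 5, 7, 12, 19 → 31.
Second letter: letters move back 2 places in the alphabet, so s, q, o, m, k, i → g.
Combining the parts gives [k/31/g].

[k/31/g]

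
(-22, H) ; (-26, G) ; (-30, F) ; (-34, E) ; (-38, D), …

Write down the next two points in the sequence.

(-42, C), (-46, B)

First component — −4 each step: -22, -26, -30, -34, -38 → -42 → -46.
Letter: H, G, F, E, D → C → B (letters move back 1 place in the alphabet).
Putting the parts together: (-42, C) and then (-46, B).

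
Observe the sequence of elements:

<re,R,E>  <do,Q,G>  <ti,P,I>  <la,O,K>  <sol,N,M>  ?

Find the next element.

<fa,M,O>

Note: runs backward through the solfège scale do→ti, so re, do, ti, la, sol → fa.
First letter: letters move back 1 place in the alphabet; R, Q, P, O, N → M.
Second letter: letters move forward 2 places in the alphabet; E, G, I, K, M → O.
Putting it together: <fa,M,O>.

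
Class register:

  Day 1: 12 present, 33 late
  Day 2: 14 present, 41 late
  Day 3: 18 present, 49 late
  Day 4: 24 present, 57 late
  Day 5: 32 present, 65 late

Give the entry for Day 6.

Present goes 12, 14, 18, 24, 32 → 42 (differences are 2, 4, 6, … (increasing by 2 each time)).
For the late, +8 each step: 33, 41, 49, 57, 65 → 73.
So the next row is 42 present, 73 late.

42 present, 73 late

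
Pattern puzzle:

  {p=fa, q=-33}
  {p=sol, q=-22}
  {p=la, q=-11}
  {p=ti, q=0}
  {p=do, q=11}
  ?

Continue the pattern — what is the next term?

P goes fa, sol, la, ti, do → re (runs through the solfège scale do→ti).
For the q, +11 each step: -33, -22, -11, 0, 11 → 22.
Putting it together: {p=re, q=22}.

{p=re, q=22}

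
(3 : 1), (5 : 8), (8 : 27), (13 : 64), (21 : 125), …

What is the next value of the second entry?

Second entry: perfect cubes: 1³, 2³, 3³, …; 1, 8, 27, 64, 125 → 216.

216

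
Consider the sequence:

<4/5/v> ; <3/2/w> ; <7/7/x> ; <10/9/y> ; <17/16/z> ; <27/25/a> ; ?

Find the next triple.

<44/41/b>

First component: each term is the sum of the two before it; 4, 3, 7, 10, 17, 27 → 44.
Second component — each term is the sum of the two before it: 5, 2, 7, 9, 16, 25 → 41.
Letter: letters move forward 1 place in the alphabet, wrapping Z→A; v, w, x, y, z, a → b.
Putting it together: <44/41/b>.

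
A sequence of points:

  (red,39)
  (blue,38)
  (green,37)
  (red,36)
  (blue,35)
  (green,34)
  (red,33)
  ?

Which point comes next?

Colour: red, blue, green, red, blue, green, red → blue (repeats red → blue → green).
Second coordinate: −1 each step; 39, 38, 37, 36, 35, 34, 33 → 32.
So the next point is (blue,32).

(blue,32)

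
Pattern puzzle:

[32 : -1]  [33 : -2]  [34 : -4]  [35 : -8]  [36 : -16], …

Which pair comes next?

[37 : -32]

For the first component, +1 each step: 32, 33, 34, 35, 36 → 37.
For the second component, ×2 each step: -1, -2, -4, -8, -16 → -32.
Putting it together: [37 : -32].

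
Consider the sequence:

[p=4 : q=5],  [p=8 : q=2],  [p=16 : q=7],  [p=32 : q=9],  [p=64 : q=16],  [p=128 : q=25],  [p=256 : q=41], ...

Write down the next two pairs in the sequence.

P — ×2 each step: 4, 8, 16, 32, 64, 128, 256 → 512 → 1024.
Q goes 5, 2, 7, 9, 16, 25, 41 → 66 → 107 (each term is the sum of the two before it).
So the next two pairs are [p=512 : q=66] and [p=1024 : q=107].

[p=512 : q=66], [p=1024 : q=107]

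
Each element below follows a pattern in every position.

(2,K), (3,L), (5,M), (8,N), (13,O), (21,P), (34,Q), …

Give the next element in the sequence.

(55,R)

First part goes 2, 3, 5, 8, 13, 21, 34 → 55 (each term is the sum of the two before it).
Letter — letters move forward 1 place in the alphabet: K, L, M, N, O, P, Q → R.
Combining the parts gives (55,R).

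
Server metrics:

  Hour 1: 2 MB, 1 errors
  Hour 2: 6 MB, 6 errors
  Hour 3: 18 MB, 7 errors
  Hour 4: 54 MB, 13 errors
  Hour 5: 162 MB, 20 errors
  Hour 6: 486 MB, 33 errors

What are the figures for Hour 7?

MB — ×3 each step: 2, 6, 18, 54, 162, 486 → 1458.
For the errors, each term is the sum of the two before it: 1, 6, 7, 13, 20, 33 → 53.
Combining the parts gives 1458 MB, 53 errors.

1458 MB, 53 errors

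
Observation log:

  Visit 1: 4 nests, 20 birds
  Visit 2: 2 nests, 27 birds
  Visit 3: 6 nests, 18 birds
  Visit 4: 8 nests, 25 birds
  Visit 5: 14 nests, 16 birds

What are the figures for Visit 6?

Nests: each term is the sum of the two before it; 4, 2, 6, 8, 14 → 22.
Birds goes 20, 27, 18, 25, 16 → 23 (alternating steps +7, −9, +7, −9, …).
So the next record is 22 nests, 23 birds.

22 nests, 23 birds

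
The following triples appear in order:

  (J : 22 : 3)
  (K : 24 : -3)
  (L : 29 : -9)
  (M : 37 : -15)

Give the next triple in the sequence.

Letter — letters move forward 1 place in the alphabet: J, K, L, M → N.
Second component: differences are 2, 5, 8, … (increasing by 3 each time), so 22, 24, 29, 37 → 48.
Third component: −6 each step, so 3, -3, -9, -15 → -21.
So the next triple is (N : 48 : -21).

(N : 48 : -21)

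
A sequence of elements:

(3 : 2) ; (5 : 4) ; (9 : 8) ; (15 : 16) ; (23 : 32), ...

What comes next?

First slot: differences are 2, 4, 6, … (increasing by 2 each time); 3, 5, 9, 15, 23 → 33.
For the second slot, ×2 each step: 2, 4, 8, 16, 32 → 64.
Putting it together: (33 : 64).

(33 : 64)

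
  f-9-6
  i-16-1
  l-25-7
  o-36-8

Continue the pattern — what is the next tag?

Letter: letters move forward 3 places in the alphabet, so f, i, l, o → r.
Second component: perfect squares: 3², 4², 5², …, so 9, 16, 25, 36 → 49.
Third component: each term is the sum of the two before it; 6, 1, 7, 8 → 15.
Putting it together: r-49-15.

r-49-15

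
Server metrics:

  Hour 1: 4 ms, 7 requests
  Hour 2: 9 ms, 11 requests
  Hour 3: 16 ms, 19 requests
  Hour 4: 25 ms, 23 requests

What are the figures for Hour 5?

Ms: perfect squares: 2², 3², 4², …, so 4, 9, 16, 25 → 36.
For the requests, alternating steps +4, +8, +4, +8, …: 7, 11, 19, 23 → 31.
Putting it together: 36 ms, 31 requests.

36 ms, 31 requests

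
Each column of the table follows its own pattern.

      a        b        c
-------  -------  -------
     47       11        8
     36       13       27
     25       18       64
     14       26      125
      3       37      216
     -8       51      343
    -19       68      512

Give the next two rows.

-30  88  729; -41  111  1000

Column a — −11 each step: 47, 36, 25, 14, 3, -8, -19 → -30 → -41.
For the column b, differences are 2, 5, 8, … (increasing by 3 each time): 11, 13, 18, 26, 37, 51, 68 → 88 → 111.
Column c goes 8, 27, 64, 125, 216, 343, 512 → 729 → 1000 (perfect cubes: 2³, 3³, 4³, …).
So the next two rows are -30  88  729 and -41  111  1000.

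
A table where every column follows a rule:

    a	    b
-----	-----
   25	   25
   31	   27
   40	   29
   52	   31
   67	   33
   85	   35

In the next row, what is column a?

Column a: differences are 6, 9, 12, … (increasing by 3 each time); 25, 31, 40, 52, 67, 85 → 106.

106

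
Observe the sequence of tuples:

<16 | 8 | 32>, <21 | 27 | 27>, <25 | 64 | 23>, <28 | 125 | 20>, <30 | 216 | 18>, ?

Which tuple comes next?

<31 | 343 | 17>

First component: differences are 5, 4, 3, … (decreasing by 1 each time); 16, 21, 25, 28, 30 → 31.
Second component: perfect cubes: 2³, 3³, 4³, …, so 8, 27, 64, 125, 216 → 343.
Third component goes 32, 27, 23, 20, 18 → 17 (together with the first component always sums to 48).
So the next tuple is <31 | 343 | 17>.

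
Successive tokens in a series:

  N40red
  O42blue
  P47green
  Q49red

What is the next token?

R54blue

Letter — letters move forward 1 place in the alphabet: N, O, P, Q → R.
Second component: 40, 42, 47, 49 → 54 (alternating steps +2, +5, +2, +5, …).
Colour: repeats red → blue → green, so red, blue, green, red → blue.
Putting it together: R54blue.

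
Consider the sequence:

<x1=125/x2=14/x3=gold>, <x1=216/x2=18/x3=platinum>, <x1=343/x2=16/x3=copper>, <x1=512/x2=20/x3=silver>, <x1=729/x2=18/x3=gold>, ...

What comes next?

<x1=1000/x2=22/x3=platinum>

X1 — perfect cubes: 5³, 6³, 7³, …: 125, 216, 343, 512, 729 → 1000.
X2: 14, 18, 16, 20, 18 → 22 (alternating steps +4, −2, +4, −2, …).
X3: gold, platinum, copper, silver, gold → platinum (repeats gold → platinum → copper → silver).
Putting it together: <x1=1000/x2=22/x3=platinum>.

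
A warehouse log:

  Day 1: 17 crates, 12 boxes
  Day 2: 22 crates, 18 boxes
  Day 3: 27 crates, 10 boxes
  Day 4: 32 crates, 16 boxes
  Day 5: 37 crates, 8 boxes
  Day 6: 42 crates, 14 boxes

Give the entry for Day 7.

Crates — +5 each step: 17, 22, 27, 32, 37, 42 → 47.
Boxes goes 12, 18, 10, 16, 8, 14 → 6 (alternating steps +6, −8, +6, −8, …).
Combining the parts gives 47 crates, 6 boxes.

47 crates, 6 boxes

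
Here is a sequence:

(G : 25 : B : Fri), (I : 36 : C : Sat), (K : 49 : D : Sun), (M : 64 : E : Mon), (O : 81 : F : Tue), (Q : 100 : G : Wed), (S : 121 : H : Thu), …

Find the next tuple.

(U : 144 : I : Fri)

First letter: letters move forward 2 places in the alphabet, so G, I, K, M, O, Q, S → U.
Second slot goes 25, 36, 49, 64, 81, 100, 121 → 144 (perfect squares: 5², 6², 7², …).
Second letter: B, C, D, E, F, G, H → I (letters move forward 1 place in the alphabet).
Day: runs through the weekdays Mon→Sun; Fri, Sat, Sun, Mon, Tue, Wed, Thu → Fri.
So the next tuple is (U : 144 : I : Fri).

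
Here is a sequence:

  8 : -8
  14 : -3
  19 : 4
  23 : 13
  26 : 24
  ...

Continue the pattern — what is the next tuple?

28 : 37

First slot: differences are 6, 5, 4, … (decreasing by 1 each time); 8, 14, 19, 23, 26 → 28.
Second slot goes -8, -3, 4, 13, 24 → 37 (differences are 5, 7, 9, … (increasing by 2 each time)).
Putting it together: 28 : 37.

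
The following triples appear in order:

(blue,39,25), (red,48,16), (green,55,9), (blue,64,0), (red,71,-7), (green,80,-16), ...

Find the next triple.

For the colour, repeats blue → red → green: blue, red, green, blue, red, green → blue.
For the second coordinate, alternating steps +9, +7, +9, +7, …: 39, 48, 55, 64, 71, 80 → 87.
Third coordinate: 25, 16, 9, 0, -7, -16 → -23 (together with the second coordinate always sums to 64).
So the next triple is (blue,87,-23).

(blue,87,-23)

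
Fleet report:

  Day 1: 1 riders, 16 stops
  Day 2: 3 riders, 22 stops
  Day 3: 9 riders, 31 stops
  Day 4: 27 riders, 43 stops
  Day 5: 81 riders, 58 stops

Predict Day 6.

Riders goes 1, 3, 9, 27, 81 → 243 (×3 each step).
Stops: differences are 6, 9, 12, … (increasing by 3 each time), so 16, 22, 31, 43, 58 → 76.
Combining the parts gives 243 riders, 76 stops.

243 riders, 76 stops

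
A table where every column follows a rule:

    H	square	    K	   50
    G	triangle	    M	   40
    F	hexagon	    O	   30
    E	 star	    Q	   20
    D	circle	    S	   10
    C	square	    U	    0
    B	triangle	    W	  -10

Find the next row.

First letter goes H, G, F, E, D, C, B → A (letters move back 1 place in the alphabet).
Shape: repeats square → triangle → hexagon → star → circle; square, triangle, hexagon, star, circle, square, triangle → hexagon.
Second letter goes K, M, O, Q, S, U, W → Y (letters move forward 2 places in the alphabet).
Fourth component: −10 each step; 50, 40, 30, 20, 10, 0, -10 → -20.
Combining the parts gives A  hexagon  Y  -20.

A  hexagon  Y  -20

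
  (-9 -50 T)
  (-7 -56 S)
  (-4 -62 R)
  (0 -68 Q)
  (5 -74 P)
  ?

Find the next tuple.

(11 -80 O)

First coordinate — differences are 2, 3, 4, … (increasing by 1 each time): -9, -7, -4, 0, 5 → 11.
Second coordinate — −6 each step: -50, -56, -62, -68, -74 → -80.
Letter: letters move back 1 place in the alphabet, so T, S, R, Q, P → O.
So the next tuple is (11 -80 O).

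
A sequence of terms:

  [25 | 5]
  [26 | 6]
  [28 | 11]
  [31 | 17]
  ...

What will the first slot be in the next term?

35

First slot: 25, 26, 28, 31 → 35 (differences are 1, 2, 3, … (increasing by 1 each time)).
Second slot: each term is the sum of the two before it; 5, 6, 11, 17 → 28.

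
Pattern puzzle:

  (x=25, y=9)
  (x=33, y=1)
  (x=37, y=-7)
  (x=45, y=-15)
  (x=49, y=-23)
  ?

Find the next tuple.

(x=57, y=-31)

X — alternating steps +8, +4, +8, +4, …: 25, 33, 37, 45, 49 → 57.
Y: −8 each step; 9, 1, -7, -15, -23 → -31.
Putting it together: (x=57, y=-31).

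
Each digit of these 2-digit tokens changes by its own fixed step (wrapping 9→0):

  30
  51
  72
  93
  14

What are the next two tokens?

35, 56

First digit: 3, 5, 7, 9, 1 → 3 → 5 (+2 each step, mod 10).
For the second digit, +1 each step, mod 10: 0, 1, 2, 3, 4 → 5 → 6.
So the next two tokens are 35 and 56.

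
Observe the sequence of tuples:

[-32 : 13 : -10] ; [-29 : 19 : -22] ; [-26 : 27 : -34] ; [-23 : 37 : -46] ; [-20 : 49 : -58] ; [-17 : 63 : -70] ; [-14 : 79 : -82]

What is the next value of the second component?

97

Second component goes 13, 19, 27, 37, 49, 63, 79 → 97 (differences are 6, 8, 10, … (increasing by 2 each time)).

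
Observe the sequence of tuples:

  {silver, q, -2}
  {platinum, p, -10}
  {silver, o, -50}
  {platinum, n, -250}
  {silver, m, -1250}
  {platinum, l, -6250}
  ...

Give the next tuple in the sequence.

{silver, k, -31250}

Metal: silver, platinum, silver, platinum, silver, platinum → silver (alternates silver ↔ platinum).
Letter: letters move back 1 place in the alphabet, so q, p, o, n, m, l → k.
For the third part, ×5 each step: -2, -10, -50, -250, -1250, -6250 → -31250.
So the next tuple is {silver, k, -31250}.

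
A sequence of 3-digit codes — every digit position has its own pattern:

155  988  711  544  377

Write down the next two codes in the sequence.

100, 933

For the first digit, −2 each step, mod 10: 1, 9, 7, 5, 3 → 1 → 9.
Second digit: +3 each step, mod 10; 5, 8, 1, 4, 7 → 0 → 3.
Third digit — +3 each step, mod 10: 5, 8, 1, 4, 7 → 0 → 3.
So the next two codes are 100 and 933.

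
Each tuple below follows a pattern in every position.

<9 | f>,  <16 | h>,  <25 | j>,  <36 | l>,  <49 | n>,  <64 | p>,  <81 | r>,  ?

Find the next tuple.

First entry goes 9, 16, 25, 36, 49, 64, 81 → 100 (perfect squares: 3², 4², 5², …).
For the letter, letters move forward 2 places in the alphabet: f, h, j, l, n, p, r → t.
Combining the parts gives <100 | t>.

<100 | t>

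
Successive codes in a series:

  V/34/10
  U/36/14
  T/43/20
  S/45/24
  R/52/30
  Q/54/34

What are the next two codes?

P/61/40 then O/63/44

Letter: letters move back 1 place in the alphabet; V, U, T, S, R, Q → P → O.
For the second component, alternating steps +2, +7, +2, +7, …: 34, 36, 43, 45, 52, 54 → 61 → 63.
Third component — alternating steps +4, +6, +4, +6, …: 10, 14, 20, 24, 30, 34 → 40 → 44.
Putting the parts together: P/61/40 and then O/63/44.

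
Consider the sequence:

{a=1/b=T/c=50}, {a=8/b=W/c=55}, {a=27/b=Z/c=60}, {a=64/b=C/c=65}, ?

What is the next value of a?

For the a, perfect cubes: 1³, 2³, 3³, …: 1, 8, 27, 64 → 125.
B goes T, W, Z, C → F (letters move forward 3 places in the alphabet, wrapping Z→A).
C goes 50, 55, 60, 65 → 70 (+5 each step).

125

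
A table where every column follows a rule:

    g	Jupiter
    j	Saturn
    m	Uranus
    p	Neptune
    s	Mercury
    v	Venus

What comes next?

y  Earth

Letter goes g, j, m, p, s, v → y (letters move forward 3 places in the alphabet).
Planet: runs through the planets Mercury→Neptune; Jupiter, Saturn, Uranus, Neptune, Mercury, Venus → Earth.
So the next line is y  Earth.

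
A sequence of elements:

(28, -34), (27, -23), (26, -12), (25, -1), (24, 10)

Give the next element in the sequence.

(23, 21)

First slot — −1 each step: 28, 27, 26, 25, 24 → 23.
Second slot: +11 each step; -34, -23, -12, -1, 10 → 21.
Putting it together: (23, 21).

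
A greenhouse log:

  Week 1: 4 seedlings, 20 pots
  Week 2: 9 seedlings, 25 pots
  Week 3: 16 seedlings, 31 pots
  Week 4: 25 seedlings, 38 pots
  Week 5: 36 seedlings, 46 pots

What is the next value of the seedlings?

49

Seedlings: 4, 9, 16, 25, 36 → 49 (perfect squares: 2², 3², 4², …).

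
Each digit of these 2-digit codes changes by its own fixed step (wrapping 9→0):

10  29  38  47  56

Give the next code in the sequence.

65

For the first digit, +1 each step, mod 10: 1, 2, 3, 4, 5 → 6.
Second digit: 0, 9, 8, 7, 6 → 5 (−1 each step, mod 10).
Combining the parts gives 65.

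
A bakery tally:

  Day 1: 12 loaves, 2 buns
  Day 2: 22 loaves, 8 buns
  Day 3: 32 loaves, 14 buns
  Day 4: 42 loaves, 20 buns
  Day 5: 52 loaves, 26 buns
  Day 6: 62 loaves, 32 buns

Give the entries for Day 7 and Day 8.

Loaves: +10 each step; 12, 22, 32, 42, 52, 62 → 72 → 82.
For the buns, +6 each step: 2, 8, 14, 20, 26, 32 → 38 → 44.
Putting the parts together: 72 loaves, 38 buns and then 82 loaves, 44 buns.

72 loaves, 38 buns; 82 loaves, 44 buns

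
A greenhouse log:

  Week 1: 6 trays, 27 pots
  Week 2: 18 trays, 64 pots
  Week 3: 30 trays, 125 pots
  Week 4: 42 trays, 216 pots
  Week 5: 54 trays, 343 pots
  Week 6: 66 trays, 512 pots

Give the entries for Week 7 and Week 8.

Trays: 6, 18, 30, 42, 54, 66 → 78 → 90 (+12 each step).
For the pots, perfect cubes: 3³, 4³, 5³, …: 27, 64, 125, 216, 343, 512 → 729 → 1000.
Putting the parts together: 78 trays, 729 pots and then 90 trays, 1000 pots.

78 trays, 729 pots; 90 trays, 1000 pots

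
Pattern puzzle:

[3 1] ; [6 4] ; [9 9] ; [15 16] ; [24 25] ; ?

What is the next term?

First part: 3, 6, 9, 15, 24 → 39 (each term is the sum of the two before it).
Second part: perfect squares: 1², 2², 3², …; 1, 4, 9, 16, 25 → 36.
Putting it together: [39 36].

[39 36]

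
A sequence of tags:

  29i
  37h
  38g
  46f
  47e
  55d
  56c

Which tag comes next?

First component goes 29, 37, 38, 46, 47, 55, 56 → 64 (alternating steps +8, +1, +8, +1, …).
Letter: i, h, g, f, e, d, c → b (letters move back 1 place in the alphabet).
So the next tag is 64b.

64b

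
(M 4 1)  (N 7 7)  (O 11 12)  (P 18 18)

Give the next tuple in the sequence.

Letter goes M, N, O, P → Q (letters move forward 1 place in the alphabet).
Second component — each term is the sum of the two before it: 4, 7, 11, 18 → 29.
Third component: alternating steps +6, +5, +6, +5, …, so 1, 7, 12, 18 → 23.
So the next tuple is (Q 29 23).

(Q 29 23)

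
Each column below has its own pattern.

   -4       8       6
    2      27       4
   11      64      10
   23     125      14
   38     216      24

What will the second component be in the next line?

For the first component, differences are 6, 9, 12, … (increasing by 3 each time): -4, 2, 11, 23, 38 → 56.
Second component: 8, 27, 64, 125, 216 → 343 (perfect cubes: 2³, 3³, 4³, …).
Third component — each term is the sum of the two before it: 6, 4, 10, 14, 24 → 38.

343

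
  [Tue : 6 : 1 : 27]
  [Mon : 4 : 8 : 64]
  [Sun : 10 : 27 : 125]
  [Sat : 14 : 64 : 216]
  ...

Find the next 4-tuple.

Day: runs backward through the weekdays Mon→Sun; Tue, Mon, Sun, Sat → Fri.
Second component: each term is the sum of the two before it, so 6, 4, 10, 14 → 24.
Third component goes 1, 8, 27, 64 → 125 (perfect cubes: 1³, 2³, 3³, …).
Fourth component goes 27, 64, 125, 216 → 343 (perfect cubes: 3³, 4³, 5³, …).
Combining the parts gives [Fri : 24 : 125 : 343].

[Fri : 24 : 125 : 343]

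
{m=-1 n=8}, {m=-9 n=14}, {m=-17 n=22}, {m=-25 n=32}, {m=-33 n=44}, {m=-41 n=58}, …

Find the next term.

{m=-49 n=74}

M — −8 each step: -1, -9, -17, -25, -33, -41 → -49.
N: 8, 14, 22, 32, 44, 58 → 74 (differences are 6, 8, 10, … (increasing by 2 each time)).
Combining the parts gives {m=-49 n=74}.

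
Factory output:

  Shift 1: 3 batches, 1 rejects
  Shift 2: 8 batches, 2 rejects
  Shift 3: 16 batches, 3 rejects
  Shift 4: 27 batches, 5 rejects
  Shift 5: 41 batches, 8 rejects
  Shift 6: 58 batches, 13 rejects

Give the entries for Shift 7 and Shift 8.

78 batches, 21 rejects; 101 batches, 34 rejects

Batches: differences are 5, 8, 11, … (increasing by 3 each time); 3, 8, 16, 27, 41, 58 → 78 → 101.
Rejects: each term is the sum of the two before it, so 1, 2, 3, 5, 8, 13 → 21 → 34.
So the next two rows are 78 batches, 21 rejects and 101 batches, 34 rejects.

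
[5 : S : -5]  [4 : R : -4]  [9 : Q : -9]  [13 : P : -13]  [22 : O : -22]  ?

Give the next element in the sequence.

[35 : N : -35]

First component: 5, 4, 9, 13, 22 → 35 (each term is the sum of the two before it).
Letter: letters move back 1 place in the alphabet, so S, R, Q, P, O → N.
For the third component, always the negative of the first component: -5, -4, -9, -13, -22 → -35.
Combining the parts gives [35 : N : -35].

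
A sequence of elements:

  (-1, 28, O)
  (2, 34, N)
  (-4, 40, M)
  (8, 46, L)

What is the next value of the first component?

-16

For the first component, ×(-2) each step: -1, 2, -4, 8 → -16.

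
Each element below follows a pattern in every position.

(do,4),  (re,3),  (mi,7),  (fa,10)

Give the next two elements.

(sol,17), (la,27)

Note: runs through the solfège scale do→ti, so do, re, mi, fa → sol → la.
Second entry: 4, 3, 7, 10 → 17 → 27 (each term is the sum of the two before it).
So the next two elements are (sol,17) and (la,27).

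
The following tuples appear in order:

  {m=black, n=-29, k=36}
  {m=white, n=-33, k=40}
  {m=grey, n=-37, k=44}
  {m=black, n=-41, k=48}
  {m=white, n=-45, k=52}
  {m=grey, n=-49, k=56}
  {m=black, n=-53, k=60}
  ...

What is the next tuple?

M: black, white, grey, black, white, grey, black → white (repeats black → white → grey).
For the n, −4 each step: -29, -33, -37, -41, -45, -49, -53 → -57.
K goes 36, 40, 44, 48, 52, 56, 60 → 64 (together with the n always sums to 7).
Combining the parts gives {m=white, n=-57, k=64}.

{m=white, n=-57, k=64}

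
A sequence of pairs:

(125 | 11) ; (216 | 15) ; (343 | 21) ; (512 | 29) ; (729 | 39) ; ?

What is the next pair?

(1000 | 51)

First value goes 125, 216, 343, 512, 729 → 1000 (perfect cubes: 5³, 6³, 7³, …).
Second value: differences are 4, 6, 8, … (increasing by 2 each time), so 11, 15, 21, 29, 39 → 51.
Putting it together: (1000 | 51).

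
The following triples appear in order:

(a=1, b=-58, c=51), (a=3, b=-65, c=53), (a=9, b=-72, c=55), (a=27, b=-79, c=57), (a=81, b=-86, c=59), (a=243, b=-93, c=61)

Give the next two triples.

A: ×3 each step; 1, 3, 9, 27, 81, 243 → 729 → 2187.
For the b, −7 each step: -58, -65, -72, -79, -86, -93 → -100 → -107.
C — +2 each step: 51, 53, 55, 57, 59, 61 → 63 → 65.
So the next two triples are (a=729, b=-100, c=63) and (a=2187, b=-107, c=65).

(a=729, b=-100, c=63), (a=2187, b=-107, c=65)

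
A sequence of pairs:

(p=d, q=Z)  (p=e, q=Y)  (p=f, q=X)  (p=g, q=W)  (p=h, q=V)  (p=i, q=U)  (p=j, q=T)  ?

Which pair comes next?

(p=k, q=S)

For the p, letters move forward 1 place in the alphabet: d, e, f, g, h, i, j → k.
Q goes Z, Y, X, W, V, U, T → S (letters move back 1 place in the alphabet).
Combining the parts gives (p=k, q=S).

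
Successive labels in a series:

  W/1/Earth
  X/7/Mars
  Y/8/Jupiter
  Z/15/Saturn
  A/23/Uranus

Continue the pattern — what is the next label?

B/38/Neptune

Letter — letters move forward 1 place in the alphabet, wrapping Z→A: W, X, Y, Z, A → B.
Second component: 1, 7, 8, 15, 23 → 38 (each term is the sum of the two before it).
Planet — runs through the planets Mercury→Neptune: Earth, Mars, Jupiter, Saturn, Uranus → Neptune.
So the next label is B/38/Neptune.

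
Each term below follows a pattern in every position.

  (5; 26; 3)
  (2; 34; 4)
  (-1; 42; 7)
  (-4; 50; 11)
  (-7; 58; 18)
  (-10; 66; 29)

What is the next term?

(-13; 74; 47)

For the first entry, −3 each step: 5, 2, -1, -4, -7, -10 → -13.
Second entry — +8 each step: 26, 34, 42, 50, 58, 66 → 74.
For the third entry, each term is the sum of the two before it: 3, 4, 7, 11, 18, 29 → 47.
So the next term is (-13; 74; 47).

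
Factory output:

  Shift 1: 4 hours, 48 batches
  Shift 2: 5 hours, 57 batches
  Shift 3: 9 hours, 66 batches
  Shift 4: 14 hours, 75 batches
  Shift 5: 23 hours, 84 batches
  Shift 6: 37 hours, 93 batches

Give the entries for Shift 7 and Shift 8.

Hours: 4, 5, 9, 14, 23, 37 → 60 → 97 (each term is the sum of the two before it).
Batches: +9 each step; 48, 57, 66, 75, 84, 93 → 102 → 111.
Putting the parts together: 60 hours, 102 batches and then 97 hours, 111 batches.

60 hours, 102 batches; 97 hours, 111 batches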